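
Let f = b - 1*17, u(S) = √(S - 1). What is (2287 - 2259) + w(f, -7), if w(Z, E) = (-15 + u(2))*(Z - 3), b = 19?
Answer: 42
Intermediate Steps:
u(S) = √(-1 + S)
f = 2 (f = 19 - 1*17 = 19 - 17 = 2)
w(Z, E) = 42 - 14*Z (w(Z, E) = (-15 + √(-1 + 2))*(Z - 3) = (-15 + √1)*(-3 + Z) = (-15 + 1)*(-3 + Z) = -14*(-3 + Z) = 42 - 14*Z)
(2287 - 2259) + w(f, -7) = (2287 - 2259) + (42 - 14*2) = 28 + (42 - 28) = 28 + 14 = 42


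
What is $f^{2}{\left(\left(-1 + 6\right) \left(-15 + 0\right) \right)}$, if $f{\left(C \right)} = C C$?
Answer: $31640625$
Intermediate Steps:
$f{\left(C \right)} = C^{2}$
$f^{2}{\left(\left(-1 + 6\right) \left(-15 + 0\right) \right)} = \left(\left(\left(-1 + 6\right) \left(-15 + 0\right)\right)^{2}\right)^{2} = \left(\left(5 \left(-15\right)\right)^{2}\right)^{2} = \left(\left(-75\right)^{2}\right)^{2} = 5625^{2} = 31640625$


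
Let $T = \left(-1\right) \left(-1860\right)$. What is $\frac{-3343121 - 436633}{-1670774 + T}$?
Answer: $\frac{1889877}{834457} \approx 2.2648$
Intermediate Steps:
$T = 1860$
$\frac{-3343121 - 436633}{-1670774 + T} = \frac{-3343121 - 436633}{-1670774 + 1860} = - \frac{3779754}{-1668914} = \left(-3779754\right) \left(- \frac{1}{1668914}\right) = \frac{1889877}{834457}$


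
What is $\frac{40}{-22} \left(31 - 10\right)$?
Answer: $- \frac{420}{11} \approx -38.182$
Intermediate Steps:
$\frac{40}{-22} \left(31 - 10\right) = 40 \left(- \frac{1}{22}\right) 21 = \left(- \frac{20}{11}\right) 21 = - \frac{420}{11}$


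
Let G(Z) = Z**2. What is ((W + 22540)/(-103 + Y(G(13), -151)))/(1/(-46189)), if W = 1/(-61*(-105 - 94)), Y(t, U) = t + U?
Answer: 743406686737/60695 ≈ 1.2248e+7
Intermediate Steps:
Y(t, U) = U + t
W = 1/12139 (W = 1/(-61*(-199)) = 1/12139 ≈ 8.2379e-5)
((W + 22540)/(-103 + Y(G(13), -151)))/(1/(-46189)) = ((1/12139 + 22540)/(-103 + (-151 + 13**2)))/(1/(-46189)) = (273613061/(12139*(-103 + (-151 + 169))))/(-1/46189) = (273613061/(12139*(-103 + 18)))*(-46189) = ((273613061/12139)/(-85))*(-46189) = ((273613061/12139)*(-1/85))*(-46189) = -273613061/1031815*(-46189) = 743406686737/60695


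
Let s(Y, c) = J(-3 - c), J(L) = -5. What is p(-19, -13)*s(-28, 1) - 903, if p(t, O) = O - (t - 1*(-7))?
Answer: -898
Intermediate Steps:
p(t, O) = -7 + O - t (p(t, O) = O - (t + 7) = O - (7 + t) = O + (-7 - t) = -7 + O - t)
s(Y, c) = -5
p(-19, -13)*s(-28, 1) - 903 = (-7 - 13 - 1*(-19))*(-5) - 903 = (-7 - 13 + 19)*(-5) - 903 = -1*(-5) - 903 = 5 - 903 = -898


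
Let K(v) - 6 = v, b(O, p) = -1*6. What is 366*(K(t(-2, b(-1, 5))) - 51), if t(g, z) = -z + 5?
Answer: -12444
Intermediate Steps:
b(O, p) = -6
t(g, z) = 5 - z
K(v) = 6 + v
366*(K(t(-2, b(-1, 5))) - 51) = 366*((6 + (5 - 1*(-6))) - 51) = 366*((6 + (5 + 6)) - 51) = 366*((6 + 11) - 51) = 366*(17 - 51) = 366*(-34) = -12444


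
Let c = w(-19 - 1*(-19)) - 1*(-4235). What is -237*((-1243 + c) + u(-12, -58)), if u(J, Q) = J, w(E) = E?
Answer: -706260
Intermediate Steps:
c = 4235 (c = (-19 - 1*(-19)) - 1*(-4235) = (-19 + 19) + 4235 = 0 + 4235 = 4235)
-237*((-1243 + c) + u(-12, -58)) = -237*((-1243 + 4235) - 12) = -237*(2992 - 12) = -237*2980 = -706260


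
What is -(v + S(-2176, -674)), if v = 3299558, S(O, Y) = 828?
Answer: -3300386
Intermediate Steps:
-(v + S(-2176, -674)) = -(3299558 + 828) = -1*3300386 = -3300386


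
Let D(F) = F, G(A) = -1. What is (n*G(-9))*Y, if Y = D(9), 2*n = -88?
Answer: 396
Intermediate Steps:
n = -44 (n = (½)*(-88) = -44)
Y = 9
(n*G(-9))*Y = -44*(-1)*9 = 44*9 = 396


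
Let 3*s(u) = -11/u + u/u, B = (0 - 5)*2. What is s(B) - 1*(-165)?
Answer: 1657/10 ≈ 165.70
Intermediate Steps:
B = -10 (B = -5*2 = -10)
s(u) = 1/3 - 11/(3*u) (s(u) = (-11/u + u/u)/3 = (-11/u + 1)/3 = (1 - 11/u)/3 = 1/3 - 11/(3*u))
s(B) - 1*(-165) = (1/3)*(-11 - 10)/(-10) - 1*(-165) = (1/3)*(-1/10)*(-21) + 165 = 7/10 + 165 = 1657/10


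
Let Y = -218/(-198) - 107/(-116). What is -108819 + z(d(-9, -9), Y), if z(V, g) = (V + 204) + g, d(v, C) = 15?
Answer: -1247139163/11484 ≈ -1.0860e+5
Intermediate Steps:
Y = 23237/11484 (Y = -218*(-1/198) - 107*(-1/116) = 109/99 + 107/116 = 23237/11484 ≈ 2.0234)
z(V, g) = 204 + V + g (z(V, g) = (204 + V) + g = 204 + V + g)
-108819 + z(d(-9, -9), Y) = -108819 + (204 + 15 + 23237/11484) = -108819 + 2538233/11484 = -1247139163/11484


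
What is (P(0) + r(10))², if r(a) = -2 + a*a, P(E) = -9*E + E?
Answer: 9604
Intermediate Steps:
P(E) = -8*E
r(a) = -2 + a²
(P(0) + r(10))² = (-8*0 + (-2 + 10²))² = (0 + (-2 + 100))² = (0 + 98)² = 98² = 9604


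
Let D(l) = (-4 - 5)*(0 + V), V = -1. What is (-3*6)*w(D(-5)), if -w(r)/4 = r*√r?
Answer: 1944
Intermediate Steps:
D(l) = 9 (D(l) = (-4 - 5)*(0 - 1) = -9*(-1) = 9)
w(r) = -4*r^(3/2) (w(r) = -4*r*√r = -4*r^(3/2))
(-3*6)*w(D(-5)) = (-3*6)*(-4*9^(3/2)) = -(-72)*27 = -18*(-108) = 1944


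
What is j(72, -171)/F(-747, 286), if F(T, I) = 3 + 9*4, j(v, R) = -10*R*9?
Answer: 5130/13 ≈ 394.62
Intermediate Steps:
j(v, R) = -90*R
F(T, I) = 39 (F(T, I) = 3 + 36 = 39)
j(72, -171)/F(-747, 286) = -90*(-171)/39 = 15390*(1/39) = 5130/13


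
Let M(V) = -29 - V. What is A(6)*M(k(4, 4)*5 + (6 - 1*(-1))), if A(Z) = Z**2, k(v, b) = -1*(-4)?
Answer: -2016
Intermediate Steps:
k(v, b) = 4
A(6)*M(k(4, 4)*5 + (6 - 1*(-1))) = 6**2*(-29 - (4*5 + (6 - 1*(-1)))) = 36*(-29 - (20 + (6 + 1))) = 36*(-29 - (20 + 7)) = 36*(-29 - 1*27) = 36*(-29 - 27) = 36*(-56) = -2016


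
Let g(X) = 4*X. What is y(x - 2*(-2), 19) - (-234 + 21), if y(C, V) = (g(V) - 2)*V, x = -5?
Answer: 1619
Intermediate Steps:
y(C, V) = V*(-2 + 4*V) (y(C, V) = (4*V - 2)*V = (-2 + 4*V)*V = V*(-2 + 4*V))
y(x - 2*(-2), 19) - (-234 + 21) = 2*19*(-1 + 2*19) - (-234 + 21) = 2*19*(-1 + 38) - 1*(-213) = 2*19*37 + 213 = 1406 + 213 = 1619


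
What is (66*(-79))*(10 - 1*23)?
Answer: 67782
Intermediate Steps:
(66*(-79))*(10 - 1*23) = -5214*(10 - 23) = -5214*(-13) = 67782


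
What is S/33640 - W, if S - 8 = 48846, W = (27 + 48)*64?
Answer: -80711573/16820 ≈ -4798.5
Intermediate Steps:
W = 4800 (W = 75*64 = 4800)
S = 48854 (S = 8 + 48846 = 48854)
S/33640 - W = 48854/33640 - 1*4800 = 48854*(1/33640) - 4800 = 24427/16820 - 4800 = -80711573/16820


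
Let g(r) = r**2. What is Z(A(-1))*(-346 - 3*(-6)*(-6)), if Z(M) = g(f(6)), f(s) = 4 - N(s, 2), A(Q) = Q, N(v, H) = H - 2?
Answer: -7264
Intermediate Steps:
N(v, H) = -2 + H
f(s) = 4 (f(s) = 4 - (-2 + 2) = 4 - 1*0 = 4 + 0 = 4)
Z(M) = 16 (Z(M) = 4**2 = 16)
Z(A(-1))*(-346 - 3*(-6)*(-6)) = 16*(-346 - 3*(-6)*(-6)) = 16*(-346 + 18*(-6)) = 16*(-346 - 108) = 16*(-454) = -7264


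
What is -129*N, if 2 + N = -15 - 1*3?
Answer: 2580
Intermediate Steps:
N = -20 (N = -2 + (-15 - 1*3) = -2 + (-15 - 3) = -2 - 18 = -20)
-129*N = -129*(-20) = 2580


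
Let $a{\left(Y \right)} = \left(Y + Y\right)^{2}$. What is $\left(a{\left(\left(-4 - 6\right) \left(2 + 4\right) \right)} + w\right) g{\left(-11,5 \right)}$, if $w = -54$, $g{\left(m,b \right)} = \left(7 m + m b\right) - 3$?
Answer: $-1936710$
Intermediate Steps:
$g{\left(m,b \right)} = -3 + 7 m + b m$ ($g{\left(m,b \right)} = \left(7 m + b m\right) - 3 = -3 + 7 m + b m$)
$a{\left(Y \right)} = 4 Y^{2}$ ($a{\left(Y \right)} = \left(2 Y\right)^{2} = 4 Y^{2}$)
$\left(a{\left(\left(-4 - 6\right) \left(2 + 4\right) \right)} + w\right) g{\left(-11,5 \right)} = \left(4 \left(\left(-4 - 6\right) \left(2 + 4\right)\right)^{2} - 54\right) \left(-3 + 7 \left(-11\right) + 5 \left(-11\right)\right) = \left(4 \left(\left(-10\right) 6\right)^{2} - 54\right) \left(-3 - 77 - 55\right) = \left(4 \left(-60\right)^{2} - 54\right) \left(-135\right) = \left(4 \cdot 3600 - 54\right) \left(-135\right) = \left(14400 - 54\right) \left(-135\right) = 14346 \left(-135\right) = -1936710$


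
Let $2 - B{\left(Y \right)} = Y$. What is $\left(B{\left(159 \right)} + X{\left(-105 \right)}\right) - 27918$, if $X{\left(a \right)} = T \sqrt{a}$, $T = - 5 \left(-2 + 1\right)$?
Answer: $-28075 + 5 i \sqrt{105} \approx -28075.0 + 51.235 i$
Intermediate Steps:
$B{\left(Y \right)} = 2 - Y$
$T = 5$ ($T = \left(-5\right) \left(-1\right) = 5$)
$X{\left(a \right)} = 5 \sqrt{a}$
$\left(B{\left(159 \right)} + X{\left(-105 \right)}\right) - 27918 = \left(\left(2 - 159\right) + 5 \sqrt{-105}\right) - 27918 = \left(\left(2 - 159\right) + 5 i \sqrt{105}\right) - 27918 = \left(-157 + 5 i \sqrt{105}\right) - 27918 = -28075 + 5 i \sqrt{105}$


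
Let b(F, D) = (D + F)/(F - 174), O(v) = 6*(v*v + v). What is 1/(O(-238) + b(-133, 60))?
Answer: 307/103899925 ≈ 2.9548e-6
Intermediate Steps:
O(v) = 6*v + 6*v² (O(v) = 6*(v² + v) = 6*(v + v²) = 6*v + 6*v²)
b(F, D) = (D + F)/(-174 + F)
1/(O(-238) + b(-133, 60)) = 1/(6*(-238)*(1 - 238) + (60 - 133)/(-174 - 133)) = 1/(6*(-238)*(-237) - 73/(-307)) = 1/(338436 - 1/307*(-73)) = 1/(338436 + 73/307) = 1/(103899925/307) = 307/103899925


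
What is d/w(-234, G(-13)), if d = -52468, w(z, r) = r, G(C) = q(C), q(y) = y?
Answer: 4036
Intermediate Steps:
G(C) = C
d/w(-234, G(-13)) = -52468/(-13) = -52468*(-1/13) = 4036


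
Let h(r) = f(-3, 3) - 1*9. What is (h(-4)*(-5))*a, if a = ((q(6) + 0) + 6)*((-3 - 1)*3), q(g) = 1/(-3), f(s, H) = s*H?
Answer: -6120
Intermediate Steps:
f(s, H) = H*s
h(r) = -18 (h(r) = 3*(-3) - 1*9 = -9 - 9 = -18)
q(g) = -⅓
a = -68 (a = ((-⅓ + 0) + 6)*((-3 - 1)*3) = (-⅓ + 6)*(-4*3) = (17/3)*(-12) = -68)
(h(-4)*(-5))*a = -18*(-5)*(-68) = 90*(-68) = -6120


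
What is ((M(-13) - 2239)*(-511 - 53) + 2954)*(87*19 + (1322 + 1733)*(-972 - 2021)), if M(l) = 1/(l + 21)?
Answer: -11570793893179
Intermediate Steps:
M(l) = 1/(21 + l)
((M(-13) - 2239)*(-511 - 53) + 2954)*(87*19 + (1322 + 1733)*(-972 - 2021)) = ((1/(21 - 13) - 2239)*(-511 - 53) + 2954)*(87*19 + (1322 + 1733)*(-972 - 2021)) = ((1/8 - 2239)*(-564) + 2954)*(1653 + 3055*(-2993)) = ((1/8 - 2239)*(-564) + 2954)*(1653 - 9143615) = (-17911/8*(-564) + 2954)*(-9141962) = (2525451/2 + 2954)*(-9141962) = (2531359/2)*(-9141962) = -11570793893179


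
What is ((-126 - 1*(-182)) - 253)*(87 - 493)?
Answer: 79982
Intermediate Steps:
((-126 - 1*(-182)) - 253)*(87 - 493) = ((-126 + 182) - 253)*(-406) = (56 - 253)*(-406) = -197*(-406) = 79982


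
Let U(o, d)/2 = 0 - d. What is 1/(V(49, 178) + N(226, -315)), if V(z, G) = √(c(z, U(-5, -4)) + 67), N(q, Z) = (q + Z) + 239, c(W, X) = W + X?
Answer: 75/11188 - √31/11188 ≈ 0.0062060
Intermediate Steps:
U(o, d) = -2*d (U(o, d) = 2*(0 - d) = 2*(-d) = -2*d)
N(q, Z) = 239 + Z + q (N(q, Z) = (Z + q) + 239 = 239 + Z + q)
V(z, G) = √(75 + z) (V(z, G) = √((z - 2*(-4)) + 67) = √((z + 8) + 67) = √((8 + z) + 67) = √(75 + z))
1/(V(49, 178) + N(226, -315)) = 1/(√(75 + 49) + (239 - 315 + 226)) = 1/(√124 + 150) = 1/(2*√31 + 150) = 1/(150 + 2*√31)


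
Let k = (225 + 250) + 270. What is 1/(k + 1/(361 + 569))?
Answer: 930/692851 ≈ 0.0013423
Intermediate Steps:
k = 745 (k = 475 + 270 = 745)
1/(k + 1/(361 + 569)) = 1/(745 + 1/(361 + 569)) = 1/(745 + 1/930) = 1/(692851/930) = 930/692851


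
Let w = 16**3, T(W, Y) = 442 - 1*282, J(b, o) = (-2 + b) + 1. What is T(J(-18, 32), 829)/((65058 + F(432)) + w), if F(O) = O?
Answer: 80/34793 ≈ 0.0022993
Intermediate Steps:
J(b, o) = -1 + b
T(W, Y) = 160 (T(W, Y) = 442 - 282 = 160)
w = 4096
T(J(-18, 32), 829)/((65058 + F(432)) + w) = 160/((65058 + 432) + 4096) = 160/(65490 + 4096) = 160/69586 = 160*(1/69586) = 80/34793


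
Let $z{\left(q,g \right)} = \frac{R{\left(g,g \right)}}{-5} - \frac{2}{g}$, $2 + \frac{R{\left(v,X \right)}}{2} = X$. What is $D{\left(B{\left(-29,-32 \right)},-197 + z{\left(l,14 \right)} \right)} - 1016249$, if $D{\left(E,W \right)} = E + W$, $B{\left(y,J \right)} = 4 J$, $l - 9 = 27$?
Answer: $- \frac{35580263}{35} \approx -1.0166 \cdot 10^{6}$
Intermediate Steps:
$l = 36$ ($l = 9 + 27 = 36$)
$R{\left(v,X \right)} = -4 + 2 X$
$z{\left(q,g \right)} = \frac{4}{5} - \frac{2}{g} - \frac{2 g}{5}$ ($z{\left(q,g \right)} = \frac{-4 + 2 g}{-5} - \frac{2}{g} = \left(-4 + 2 g\right) \left(- \frac{1}{5}\right) - \frac{2}{g} = \left(\frac{4}{5} - \frac{2 g}{5}\right) - \frac{2}{g} = \frac{4}{5} - \frac{2}{g} - \frac{2 g}{5}$)
$D{\left(B{\left(-29,-32 \right)},-197 + z{\left(l,14 \right)} \right)} - 1016249 = \left(4 \left(-32\right) - \left(197 - \frac{2 \left(-5 + 14 \left(2 - 14\right)\right)}{5 \cdot 14}\right)\right) - 1016249 = \left(-128 - \left(197 - \frac{-5 + 14 \left(2 - 14\right)}{35}\right)\right) - 1016249 = \left(-128 - \left(197 - \frac{-5 + 14 \left(-12\right)}{35}\right)\right) - 1016249 = \left(-128 - \left(197 - \frac{-5 - 168}{35}\right)\right) - 1016249 = \left(-128 - \left(197 - - \frac{173}{35}\right)\right) - 1016249 = \left(-128 - \frac{7068}{35}\right) - 1016249 = - \frac{11548}{35} - 1016249 = - \frac{35580263}{35}$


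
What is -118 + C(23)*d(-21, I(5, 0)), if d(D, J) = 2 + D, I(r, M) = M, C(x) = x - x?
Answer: -118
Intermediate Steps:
C(x) = 0
-118 + C(23)*d(-21, I(5, 0)) = -118 + 0*(2 - 21) = -118 + 0*(-19) = -118 + 0 = -118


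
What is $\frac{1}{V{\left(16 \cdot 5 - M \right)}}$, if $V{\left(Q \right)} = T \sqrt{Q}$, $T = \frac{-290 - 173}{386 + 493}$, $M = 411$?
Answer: $\frac{879 i \sqrt{331}}{153253} \approx 0.10435 i$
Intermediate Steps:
$T = - \frac{463}{879} \approx -0.52674$
$V{\left(Q \right)} = - \frac{463 \sqrt{Q}}{879}$
$\frac{1}{V{\left(16 \cdot 5 - M \right)}} = \frac{1}{\left(- \frac{463}{879}\right) \sqrt{16 \cdot 5 - 411}} = \frac{1}{\left(- \frac{463}{879}\right) \sqrt{80 - 411}} = \frac{1}{\left(- \frac{463}{879}\right) \sqrt{-331}} = \frac{1}{\left(- \frac{463}{879}\right) i \sqrt{331}} = \frac{879 i \sqrt{331}}{153253}$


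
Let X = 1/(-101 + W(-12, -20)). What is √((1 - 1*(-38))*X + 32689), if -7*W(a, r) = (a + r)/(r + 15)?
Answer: √46212584774/1189 ≈ 180.80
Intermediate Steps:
W(a, r) = -(a + r)/(7*(15 + r)) (W(a, r) = -(a + r)/(7*(r + 15)) = -(a + r)/(7*(15 + r)))
X = -35/3567 (X = 1/(-101 + (-1*(-12) - 1*(-20))/(7*(15 - 20))) = 1/(-101 + (⅐)*(12 + 20)/(-5)) = 1/(-101 + (⅐)*(-⅕)*32) = 1/(-101 - 32/35) = 1/(-3567/35) = -35/3567 ≈ -0.0098122)
√((1 - 1*(-38))*X + 32689) = √((1 - 1*(-38))*(-35/3567) + 32689) = √((1 + 38)*(-35/3567) + 32689) = √(39*(-35/3567) + 32689) = √(-455/1189 + 32689) = √(38866766/1189) = √46212584774/1189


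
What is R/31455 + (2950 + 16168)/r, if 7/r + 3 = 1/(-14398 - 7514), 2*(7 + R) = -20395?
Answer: -28523051903/3481020 ≈ -8193.9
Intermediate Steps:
R = -20409/2 (R = -7 + (1/2)*(-20395) = -7 - 20395/2 = -20409/2 ≈ -10205.)
r = -21912/9391 (r = 7/(-3 + 1/(-14398 - 7514)) = 7/(-3 + 1/(-21912)) = 7/(-3 - 1/21912) = 7/(-65737/21912) = 7*(-21912/65737) = -21912/9391 ≈ -2.3333)
R/31455 + (2950 + 16168)/r = -20409/2/31455 + (2950 + 16168)/(-21912/9391) = -20409/2*1/31455 + 19118*(-9391/21912) = -6803/20970 - 8160779/996 = -28523051903/3481020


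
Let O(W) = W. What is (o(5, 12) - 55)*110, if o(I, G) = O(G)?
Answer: -4730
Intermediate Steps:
o(I, G) = G
(o(5, 12) - 55)*110 = (12 - 55)*110 = -43*110 = -4730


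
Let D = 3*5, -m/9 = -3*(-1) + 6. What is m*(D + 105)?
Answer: -9720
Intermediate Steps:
m = -81 (m = -9*(-3*(-1) + 6) = -9*(3 + 6) = -9*9 = -81)
D = 15
m*(D + 105) = -81*(15 + 105) = -81*120 = -9720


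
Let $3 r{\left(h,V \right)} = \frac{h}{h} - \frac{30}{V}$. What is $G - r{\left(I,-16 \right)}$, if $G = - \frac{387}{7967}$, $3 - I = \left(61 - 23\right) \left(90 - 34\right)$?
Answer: $- \frac{192529}{191208} \approx -1.0069$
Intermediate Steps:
$I = -2125$ ($I = 3 - \left(61 - 23\right) \left(90 - 34\right) = 3 - 38 \cdot 56 = 3 - 2128 = -2125$)
$G = - \frac{387}{7967}$ ($G = \left(-387\right) \frac{1}{7967} = - \frac{387}{7967} \approx -0.048575$)
$r{\left(h,V \right)} = \frac{1}{3} - \frac{10}{V}$ ($r{\left(h,V \right)} = \frac{\frac{h}{h} - \frac{30}{V}}{3} = \frac{1 - \frac{30}{V}}{3} = \frac{1}{3} - \frac{10}{V}$)
$G - r{\left(I,-16 \right)} = - \frac{387}{7967} - \frac{-30 - 16}{3 \left(-16\right)} = - \frac{387}{7967} - \frac{1}{3} \left(- \frac{1}{16}\right) \left(-46\right) = - \frac{387}{7967} - \frac{23}{24} = - \frac{192529}{191208}$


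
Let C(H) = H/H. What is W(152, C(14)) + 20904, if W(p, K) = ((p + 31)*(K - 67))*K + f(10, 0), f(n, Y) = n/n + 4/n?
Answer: 44137/5 ≈ 8827.4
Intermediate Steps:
f(n, Y) = 1 + 4/n
C(H) = 1
W(p, K) = 7/5 + K*(-67 + K)*(31 + p) (W(p, K) = ((p + 31)*(K - 67))*K + (4 + 10)/10 = ((31 + p)*(-67 + K))*K + (⅒)*14 = ((-67 + K)*(31 + p))*K + 7/5 = K*(-67 + K)*(31 + p) + 7/5 = 7/5 + K*(-67 + K)*(31 + p))
W(152, C(14)) + 20904 = (7/5 - 2077*1 + 31*1² + 152*1² - 67*1*152) + 20904 = (7/5 - 2077 + 31*1 + 152*1 - 10184) + 20904 = (7/5 - 2077 + 31 + 152 - 10184) + 20904 = -60383/5 + 20904 = 44137/5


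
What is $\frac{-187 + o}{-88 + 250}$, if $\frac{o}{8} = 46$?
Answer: $\frac{181}{162} \approx 1.1173$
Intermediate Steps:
$o = 368$ ($o = 8 \cdot 46 = 368$)
$\frac{-187 + o}{-88 + 250} = \frac{-187 + 368}{-88 + 250} = \frac{181}{162}$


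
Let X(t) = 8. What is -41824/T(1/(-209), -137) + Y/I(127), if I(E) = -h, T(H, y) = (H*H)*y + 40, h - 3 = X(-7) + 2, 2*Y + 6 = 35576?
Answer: -54822110727/22712339 ≈ -2413.8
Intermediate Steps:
Y = 17785 (Y = -3 + (½)*35576 = -3 + 17788 = 17785)
h = 13 (h = 3 + (8 + 2) = 3 + 10 = 13)
T(H, y) = 40 + y*H² (T(H, y) = H²*y + 40 = y*H² + 40 = 40 + y*H²)
I(E) = -13 (I(E) = -1*13 = -13)
-41824/T(1/(-209), -137) + Y/I(127) = -41824/(40 - 137*(1/(-209))²) + 17785/(-13) = -41824/(40 - 137*(-1/209)²) + 17785*(-1/13) = -41824/(40 - 137*1/43681) - 17785/13 = -41824/(40 - 137/43681) - 17785/13 = -41824/1747103/43681 - 17785/13 = -41824*43681/1747103 - 17785/13 = -1826914144/1747103 - 17785/13 = -54822110727/22712339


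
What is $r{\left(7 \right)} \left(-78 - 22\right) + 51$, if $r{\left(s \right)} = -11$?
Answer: $1151$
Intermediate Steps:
$r{\left(7 \right)} \left(-78 - 22\right) + 51 = - 11 \left(-78 - 22\right) + 51 = \left(-11\right) \left(-100\right) + 51 = 1100 + 51 = 1151$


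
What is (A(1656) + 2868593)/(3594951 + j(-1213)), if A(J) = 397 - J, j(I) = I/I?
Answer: 1433667/1797476 ≈ 0.79760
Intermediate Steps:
j(I) = 1
(A(1656) + 2868593)/(3594951 + j(-1213)) = ((397 - 1*1656) + 2868593)/(3594951 + 1) = ((397 - 1656) + 2868593)/3594952 = (-1259 + 2868593)*(1/3594952) = 2867334*(1/3594952) = 1433667/1797476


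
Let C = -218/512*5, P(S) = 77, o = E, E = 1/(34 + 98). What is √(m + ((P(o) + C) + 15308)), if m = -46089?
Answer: I*√7860769/16 ≈ 175.23*I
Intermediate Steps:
E = 1/132 ≈ 0.0075758
o = 1/132 ≈ 0.0075758
C = -545/256 (C = -218*1/512*5 = -109/256*5 = -545/256 ≈ -2.1289)
√(m + ((P(o) + C) + 15308)) = √(-46089 + ((77 - 545/256) + 15308)) = √(-46089 + (19167/256 + 15308)) = √(-46089 + 3938015/256) = √(-7860769/256) = I*√7860769/16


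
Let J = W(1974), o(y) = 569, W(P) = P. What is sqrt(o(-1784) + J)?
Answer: sqrt(2543) ≈ 50.428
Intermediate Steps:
J = 1974
sqrt(o(-1784) + J) = sqrt(569 + 1974) = sqrt(2543)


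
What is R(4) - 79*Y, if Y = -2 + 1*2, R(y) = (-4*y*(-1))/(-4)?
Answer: -4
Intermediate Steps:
R(y) = -y (R(y) = (4*y)*(-¼) = -y)
Y = 0 (Y = -2 + 2 = 0)
R(4) - 79*Y = -1*4 - 79*0 = -4 + 0 = -4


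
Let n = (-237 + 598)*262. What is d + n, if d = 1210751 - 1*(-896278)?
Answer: 2201611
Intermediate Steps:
d = 2107029 (d = 1210751 + 896278 = 2107029)
n = 94582 (n = 361*262 = 94582)
d + n = 2107029 + 94582 = 2201611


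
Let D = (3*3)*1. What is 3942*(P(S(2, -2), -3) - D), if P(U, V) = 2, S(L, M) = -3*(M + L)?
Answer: -27594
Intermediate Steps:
S(L, M) = -3*L - 3*M (S(L, M) = -3*(L + M) = -3*L - 3*M)
D = 9 (D = 9*1 = 9)
3942*(P(S(2, -2), -3) - D) = 3942*(2 - 1*9) = 3942*(2 - 9) = 3942*(-7) = -27594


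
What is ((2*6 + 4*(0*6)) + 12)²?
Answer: 576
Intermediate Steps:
((2*6 + 4*(0*6)) + 12)² = ((12 + 4*0) + 12)² = ((12 + 0) + 12)² = (12 + 12)² = 24² = 576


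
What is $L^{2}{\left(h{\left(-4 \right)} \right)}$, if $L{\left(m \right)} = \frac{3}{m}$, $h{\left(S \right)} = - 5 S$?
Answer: $\frac{9}{400} \approx 0.0225$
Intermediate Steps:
$L^{2}{\left(h{\left(-4 \right)} \right)} = \left(\frac{3}{\left(-5\right) \left(-4\right)}\right)^{2} = \left(\frac{3}{20}\right)^{2} = \frac{9}{400}$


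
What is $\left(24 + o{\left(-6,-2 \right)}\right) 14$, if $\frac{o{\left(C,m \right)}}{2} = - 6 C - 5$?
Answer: $1204$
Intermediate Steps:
$o{\left(C,m \right)} = -10 - 12 C$ ($o{\left(C,m \right)} = 2 \left(- 6 C - 5\right) = 2 \left(-5 - 6 C\right) = -10 - 12 C$)
$\left(24 + o{\left(-6,-2 \right)}\right) 14 = \left(24 - -62\right) 14 = \left(24 + \left(-10 + 72\right)\right) 14 = \left(24 + 62\right) 14 = 86 \cdot 14 = 1204$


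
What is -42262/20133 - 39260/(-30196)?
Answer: -121430443/151984017 ≈ -0.79897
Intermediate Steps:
-42262/20133 - 39260/(-30196) = -42262*1/20133 - 39260*(-1/30196) = -42262/20133 + 9815/7549 = -121430443/151984017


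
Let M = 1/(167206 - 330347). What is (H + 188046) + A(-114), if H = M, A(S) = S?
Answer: 30659414411/163141 ≈ 1.8793e+5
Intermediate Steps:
M = -1/163141 (M = 1/(-163141) = -1/163141 ≈ -6.1297e-6)
H = -1/163141 ≈ -6.1297e-6
(H + 188046) + A(-114) = (-1/163141 + 188046) - 114 = 30678012485/163141 - 114 = 30659414411/163141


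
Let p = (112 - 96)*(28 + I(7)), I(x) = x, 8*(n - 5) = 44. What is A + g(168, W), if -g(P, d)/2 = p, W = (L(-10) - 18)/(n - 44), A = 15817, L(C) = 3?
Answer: 14697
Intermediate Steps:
n = 21/2 (n = 5 + (⅛)*44 = 5 + 11/2 = 21/2 ≈ 10.500)
W = 30/67 (W = (3 - 18)/(21/2 - 44) = -15/(-67/2) = -15*(-2/67) = 30/67 ≈ 0.44776)
p = 560 (p = (112 - 96)*(28 + 7) = 16*35 = 560)
g(P, d) = -1120 (g(P, d) = -2*560 = -1120)
A + g(168, W) = 15817 - 1120 = 14697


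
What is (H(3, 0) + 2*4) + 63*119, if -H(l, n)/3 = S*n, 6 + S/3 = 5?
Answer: 7505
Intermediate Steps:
S = -3 (S = -18 + 3*5 = -18 + 15 = -3)
H(l, n) = 9*n (H(l, n) = -(-9)*n = 9*n)
(H(3, 0) + 2*4) + 63*119 = (9*0 + 2*4) + 63*119 = (0 + 8) + 7497 = 8 + 7497 = 7505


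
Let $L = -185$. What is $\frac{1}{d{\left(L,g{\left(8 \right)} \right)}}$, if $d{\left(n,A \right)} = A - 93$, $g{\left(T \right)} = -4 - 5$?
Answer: $- \frac{1}{102} \approx -0.0098039$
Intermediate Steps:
$g{\left(T \right)} = -9$
$d{\left(n,A \right)} = -93 + A$ ($d{\left(n,A \right)} = A - 93 = -93 + A$)
$\frac{1}{d{\left(L,g{\left(8 \right)} \right)}} = \frac{1}{-93 - 9} = \frac{1}{-102} = - \frac{1}{102}$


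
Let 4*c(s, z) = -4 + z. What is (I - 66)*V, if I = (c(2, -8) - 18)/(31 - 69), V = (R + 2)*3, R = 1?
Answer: -22383/38 ≈ -589.03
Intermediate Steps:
c(s, z) = -1 + z/4 (c(s, z) = (-4 + z)/4 = -1 + z/4)
V = 9 (V = (1 + 2)*3 = 3*3 = 9)
I = 21/38 (I = ((-1 + (¼)*(-8)) - 18)/(31 - 69) = ((-1 - 2) - 18)/(-38) = (-3 - 18)*(-1/38) = -21*(-1/38) = 21/38 ≈ 0.55263)
(I - 66)*V = (21/38 - 66)*9 = -2487/38*9 = -22383/38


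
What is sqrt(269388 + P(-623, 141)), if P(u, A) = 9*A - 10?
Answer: sqrt(270647) ≈ 520.24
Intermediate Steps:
P(u, A) = -10 + 9*A
sqrt(269388 + P(-623, 141)) = sqrt(269388 + (-10 + 9*141)) = sqrt(269388 + (-10 + 1269)) = sqrt(269388 + 1259) = sqrt(270647)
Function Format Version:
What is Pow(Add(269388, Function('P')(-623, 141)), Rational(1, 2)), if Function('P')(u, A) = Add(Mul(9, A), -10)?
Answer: Pow(270647, Rational(1, 2)) ≈ 520.24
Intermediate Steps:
Function('P')(u, A) = Add(-10, Mul(9, A))
Pow(Add(269388, Function('P')(-623, 141)), Rational(1, 2)) = Pow(Add(269388, Add(-10, Mul(9, 141))), Rational(1, 2)) = Pow(Add(269388, Add(-10, 1269)), Rational(1, 2)) = Pow(Add(269388, 1259), Rational(1, 2)) = Pow(270647, Rational(1, 2))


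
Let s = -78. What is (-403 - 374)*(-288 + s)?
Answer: 284382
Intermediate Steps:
(-403 - 374)*(-288 + s) = (-403 - 374)*(-288 - 78) = -777*(-366) = 284382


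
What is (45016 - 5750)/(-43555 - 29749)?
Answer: -19633/36652 ≈ -0.53566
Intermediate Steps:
(45016 - 5750)/(-43555 - 29749) = 39266/(-73304) = 39266*(-1/73304) = -19633/36652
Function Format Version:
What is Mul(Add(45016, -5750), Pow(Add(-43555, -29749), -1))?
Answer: Rational(-19633, 36652) ≈ -0.53566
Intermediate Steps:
Mul(Add(45016, -5750), Pow(Add(-43555, -29749), -1)) = Mul(39266, Pow(-73304, -1)) = Mul(39266, Rational(-1, 73304)) = Rational(-19633, 36652)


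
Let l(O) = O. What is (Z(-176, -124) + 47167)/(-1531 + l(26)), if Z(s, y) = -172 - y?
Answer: -47119/1505 ≈ -31.308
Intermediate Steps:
(Z(-176, -124) + 47167)/(-1531 + l(26)) = ((-172 - 1*(-124)) + 47167)/(-1531 + 26) = ((-172 + 124) + 47167)/(-1505) = (-48 + 47167)*(-1/1505) = 47119*(-1/1505) = -47119/1505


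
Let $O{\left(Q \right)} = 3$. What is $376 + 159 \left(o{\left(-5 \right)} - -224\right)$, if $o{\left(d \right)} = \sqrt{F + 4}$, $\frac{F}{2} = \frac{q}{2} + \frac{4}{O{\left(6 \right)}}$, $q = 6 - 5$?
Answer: $35992 + 53 \sqrt{69} \approx 36432.0$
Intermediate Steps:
$q = 1$
$F = \frac{11}{3}$ ($F = 2 \left(1 \cdot \frac{1}{2} + \frac{4}{3}\right) = 2 \left(1 \cdot \frac{1}{2} + 4 \cdot \frac{1}{3}\right) = 2 \left(\frac{1}{2} + \frac{4}{3}\right) = 2 \cdot \frac{11}{6} = \frac{11}{3} \approx 3.6667$)
$o{\left(d \right)} = \frac{\sqrt{69}}{3}$ ($o{\left(d \right)} = \sqrt{\frac{11}{3} + 4} = \sqrt{\frac{23}{3}} = \frac{\sqrt{69}}{3}$)
$376 + 159 \left(o{\left(-5 \right)} - -224\right) = 376 + 159 \left(\frac{\sqrt{69}}{3} - -224\right) = 376 + 159 \left(\frac{\sqrt{69}}{3} + 224\right) = 376 + 159 \left(224 + \frac{\sqrt{69}}{3}\right) = 376 + \left(35616 + 53 \sqrt{69}\right) = 35992 + 53 \sqrt{69}$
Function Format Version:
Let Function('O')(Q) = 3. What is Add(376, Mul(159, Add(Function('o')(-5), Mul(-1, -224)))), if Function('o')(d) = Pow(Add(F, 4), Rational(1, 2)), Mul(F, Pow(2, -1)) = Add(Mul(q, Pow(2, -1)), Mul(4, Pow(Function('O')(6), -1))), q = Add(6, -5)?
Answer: Add(35992, Mul(53, Pow(69, Rational(1, 2)))) ≈ 36432.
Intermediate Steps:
q = 1
F = Rational(11, 3) (F = Mul(2, Add(Mul(1, Pow(2, -1)), Mul(4, Pow(3, -1)))) = Mul(2, Add(Mul(1, Rational(1, 2)), Mul(4, Rational(1, 3)))) = Mul(2, Add(Rational(1, 2), Rational(4, 3))) = Mul(2, Rational(11, 6)) = Rational(11, 3) ≈ 3.6667)
Function('o')(d) = Mul(Rational(1, 3), Pow(69, Rational(1, 2))) (Function('o')(d) = Pow(Add(Rational(11, 3), 4), Rational(1, 2)) = Pow(Rational(23, 3), Rational(1, 2)) = Mul(Rational(1, 3), Pow(69, Rational(1, 2))))
Add(376, Mul(159, Add(Function('o')(-5), Mul(-1, -224)))) = Add(376, Mul(159, Add(Mul(Rational(1, 3), Pow(69, Rational(1, 2))), Mul(-1, -224)))) = Add(376, Mul(159, Add(Mul(Rational(1, 3), Pow(69, Rational(1, 2))), 224))) = Add(376, Mul(159, Add(224, Mul(Rational(1, 3), Pow(69, Rational(1, 2)))))) = Add(376, Add(35616, Mul(53, Pow(69, Rational(1, 2))))) = Add(35992, Mul(53, Pow(69, Rational(1, 2))))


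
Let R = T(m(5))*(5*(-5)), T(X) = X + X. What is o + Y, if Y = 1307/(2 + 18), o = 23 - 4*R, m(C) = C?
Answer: 21767/20 ≈ 1088.3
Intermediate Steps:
T(X) = 2*X
R = -250 (R = (2*5)*(5*(-5)) = 10*(-25) = -250)
o = 1023 (o = 23 - 4*(-250) = 23 + 1000 = 1023)
Y = 1307/20 ≈ 65.350
o + Y = 1023 + 1307/20 = 21767/20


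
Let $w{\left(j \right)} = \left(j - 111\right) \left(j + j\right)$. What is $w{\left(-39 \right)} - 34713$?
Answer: $-23013$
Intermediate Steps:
$w{\left(j \right)} = 2 j \left(-111 + j\right)$ ($w{\left(j \right)} = \left(-111 + j\right) 2 j = 2 j \left(-111 + j\right)$)
$w{\left(-39 \right)} - 34713 = 2 \left(-39\right) \left(-111 - 39\right) - 34713 = 2 \left(-39\right) \left(-150\right) - 34713 = 11700 - 34713 = -23013$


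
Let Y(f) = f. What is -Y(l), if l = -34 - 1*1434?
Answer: 1468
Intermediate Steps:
l = -1468 (l = -34 - 1434 = -1468)
-Y(l) = -1*(-1468) = 1468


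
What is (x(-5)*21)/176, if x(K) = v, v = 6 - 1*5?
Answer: 21/176 ≈ 0.11932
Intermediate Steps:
v = 1 (v = 6 - 5 = 1)
x(K) = 1
(x(-5)*21)/176 = (1*21)/176 = (1/176)*21 = 21/176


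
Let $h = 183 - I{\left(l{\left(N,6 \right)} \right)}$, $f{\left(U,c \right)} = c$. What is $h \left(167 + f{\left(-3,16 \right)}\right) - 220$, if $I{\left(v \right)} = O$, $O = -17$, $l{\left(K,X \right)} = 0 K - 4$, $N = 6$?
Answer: $36380$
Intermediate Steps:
$l{\left(K,X \right)} = -4$ ($l{\left(K,X \right)} = 0 - 4 = -4$)
$I{\left(v \right)} = -17$
$h = 200$ ($h = 183 - -17 = 183 + 17 = 200$)
$h \left(167 + f{\left(-3,16 \right)}\right) - 220 = 200 \left(167 + 16\right) - 220 = 200 \cdot 183 - 220 = 36600 - 220 = 36380$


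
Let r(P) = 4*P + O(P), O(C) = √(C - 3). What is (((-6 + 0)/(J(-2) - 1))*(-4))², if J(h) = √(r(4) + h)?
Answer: 576/(1 - √15)² ≈ 69.784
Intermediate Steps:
O(C) = √(-3 + C)
r(P) = √(-3 + P) + 4*P (r(P) = 4*P + √(-3 + P) = √(-3 + P) + 4*P)
J(h) = √(17 + h) (J(h) = √((√(-3 + 4) + 4*4) + h) = √((√1 + 16) + h) = √((1 + 16) + h) = √(17 + h))
(((-6 + 0)/(J(-2) - 1))*(-4))² = (((-6 + 0)/(√(17 - 2) - 1))*(-4))² = (-6/(√15 - 1)*(-4))² = (-6/(-1 + √15)*(-4))² = (24/(-1 + √15))² = 576/(-1 + √15)²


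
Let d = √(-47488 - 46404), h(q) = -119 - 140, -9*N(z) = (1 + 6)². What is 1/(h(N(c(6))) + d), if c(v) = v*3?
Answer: -259/160973 - 2*I*√23473/160973 ≈ -0.001609 - 0.0019035*I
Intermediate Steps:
c(v) = 3*v
N(z) = -49/9 (N(z) = -(1 + 6)²/9 = -⅑*7² = -⅑*49 = -49/9)
h(q) = -259
d = 2*I*√23473 (d = √(-93892) = 2*I*√23473 ≈ 306.42*I)
1/(h(N(c(6))) + d) = 1/(-259 + 2*I*√23473)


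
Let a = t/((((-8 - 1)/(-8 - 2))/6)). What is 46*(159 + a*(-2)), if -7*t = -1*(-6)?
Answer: 54878/7 ≈ 7839.7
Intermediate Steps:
t = -6/7 (t = -(-1)*(-6)/7 = -⅐*6 = -6/7 ≈ -0.85714)
a = -40/7 (a = -6*6*(-8 - 2)/(-8 - 1)/7 = -6/(7*(-9/(-10)*(⅙))) = -6/(7*(-9*(-⅒)*(⅙))) = -6/(7*((9/10)*(⅙))) = -6/(7*3/20) = -6/7*20/3 = -40/7 ≈ -5.7143)
46*(159 + a*(-2)) = 46*(159 - 40/7*(-2)) = 46*(159 + 80/7) = 46*(1193/7) = 54878/7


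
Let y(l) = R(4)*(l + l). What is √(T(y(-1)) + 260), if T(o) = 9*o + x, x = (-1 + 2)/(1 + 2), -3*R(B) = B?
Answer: √2559/3 ≈ 16.862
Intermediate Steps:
R(B) = -B/3
x = ⅓ (x = 1/3 = 1*(⅓) = ⅓ ≈ 0.33333)
y(l) = -8*l/3 (y(l) = (-⅓*4)*(l + l) = -8*l/3)
T(o) = ⅓ + 9*o (T(o) = 9*o + ⅓ = ⅓ + 9*o)
√(T(y(-1)) + 260) = √((⅓ + 9*(-8/3*(-1))) + 260) = √((⅓ + 9*(8/3)) + 260) = √((⅓ + 24) + 260) = √(73/3 + 260) = √(853/3) = √2559/3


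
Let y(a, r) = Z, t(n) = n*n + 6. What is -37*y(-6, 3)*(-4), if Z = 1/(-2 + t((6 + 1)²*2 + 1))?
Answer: 4/265 ≈ 0.015094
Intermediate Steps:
t(n) = 6 + n² (t(n) = n² + 6 = 6 + n²)
Z = 1/9805 (Z = 1/(-2 + (6 + ((6 + 1)²*2 + 1)²)) = 1/(-2 + (6 + (7²*2 + 1)²)) = 1/(-2 + (6 + (49*2 + 1)²)) = 1/(-2 + (6 + (98 + 1)²)) = 1/(-2 + (6 + 99²)) = 1/(-2 + (6 + 9801)) = 1/(-2 + 9807) = 1/9805 ≈ 0.00010199)
y(a, r) = 1/9805
-37*y(-6, 3)*(-4) = -37*1/9805*(-4) = -1/265*(-4) = 4/265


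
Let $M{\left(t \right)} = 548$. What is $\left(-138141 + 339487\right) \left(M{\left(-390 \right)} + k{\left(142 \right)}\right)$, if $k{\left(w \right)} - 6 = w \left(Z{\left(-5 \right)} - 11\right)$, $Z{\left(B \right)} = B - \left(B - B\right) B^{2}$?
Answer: $-345912428$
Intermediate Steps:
$Z{\left(B \right)} = B$ ($Z{\left(B \right)} = B - 0 B^{2} = B - 0 = B + 0 = B$)
$k{\left(w \right)} = 6 - 16 w$ ($k{\left(w \right)} = 6 + w \left(-5 - 11\right) = 6 + w \left(-16\right) = 6 - 16 w$)
$\left(-138141 + 339487\right) \left(M{\left(-390 \right)} + k{\left(142 \right)}\right) = \left(-138141 + 339487\right) \left(548 + \left(6 - 2272\right)\right) = 201346 \left(548 + \left(6 - 2272\right)\right) = 201346 \left(548 - 2266\right) = 201346 \left(-1718\right) = -345912428$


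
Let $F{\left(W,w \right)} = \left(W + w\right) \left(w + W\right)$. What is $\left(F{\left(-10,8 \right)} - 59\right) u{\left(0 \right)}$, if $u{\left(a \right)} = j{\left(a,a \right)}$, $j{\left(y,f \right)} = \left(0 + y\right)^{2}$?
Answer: $0$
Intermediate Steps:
$j{\left(y,f \right)} = y^{2}$
$F{\left(W,w \right)} = \left(W + w\right)^{2}$ ($F{\left(W,w \right)} = \left(W + w\right) \left(W + w\right) = \left(W + w\right)^{2}$)
$u{\left(a \right)} = a^{2}$
$\left(F{\left(-10,8 \right)} - 59\right) u{\left(0 \right)} = \left(\left(-10 + 8\right)^{2} - 59\right) 0^{2} = \left(\left(-2\right)^{2} - 59\right) 0 = \left(4 - 59\right) 0 = \left(-55\right) 0 = 0$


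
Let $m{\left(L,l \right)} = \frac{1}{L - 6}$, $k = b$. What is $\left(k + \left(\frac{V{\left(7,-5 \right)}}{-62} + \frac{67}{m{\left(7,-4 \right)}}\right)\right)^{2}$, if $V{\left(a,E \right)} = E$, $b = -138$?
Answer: $\frac{19333609}{3844} \approx 5029.6$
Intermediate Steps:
$k = -138$
$m{\left(L,l \right)} = \frac{1}{-6 + L}$
$\left(k + \left(\frac{V{\left(7,-5 \right)}}{-62} + \frac{67}{m{\left(7,-4 \right)}}\right)\right)^{2} = \left(-138 + \left(- \frac{5}{-62} + \frac{67}{\frac{1}{-6 + 7}}\right)\right)^{2} = \left(-138 - \left(- \frac{5}{62} - \frac{67}{1^{-1}}\right)\right)^{2} = \left(-138 + \left(\frac{5}{62} + \frac{67}{1}\right)\right)^{2} = \left(-138 + \left(\frac{5}{62} + 67 \cdot 1\right)\right)^{2} = \left(-138 + \left(\frac{5}{62} + 67\right)\right)^{2} = \left(-138 + \frac{4159}{62}\right)^{2} = \left(- \frac{4397}{62}\right)^{2} = \frac{19333609}{3844}$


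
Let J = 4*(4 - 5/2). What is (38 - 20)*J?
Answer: 108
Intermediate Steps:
J = 6 (J = 4*(4 - 5*½) = 4*(4 - 5/2) = 4*(3/2) = 6)
(38 - 20)*J = (38 - 20)*6 = 18*6 = 108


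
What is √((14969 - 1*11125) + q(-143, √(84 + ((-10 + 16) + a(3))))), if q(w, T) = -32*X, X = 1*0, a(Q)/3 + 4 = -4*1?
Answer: 62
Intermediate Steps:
a(Q) = -24 (a(Q) = -12 + 3*(-4*1) = -12 + 3*(-4) = -12 - 12 = -24)
X = 0
q(w, T) = 0 (q(w, T) = -32*0 = 0)
√((14969 - 1*11125) + q(-143, √(84 + ((-10 + 16) + a(3))))) = √((14969 - 1*11125) + 0) = √((14969 - 11125) + 0) = √(3844 + 0) = √3844 = 62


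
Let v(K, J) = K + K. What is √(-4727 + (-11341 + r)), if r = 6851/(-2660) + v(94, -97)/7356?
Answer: I*√96138530807548215/2445870 ≈ 126.77*I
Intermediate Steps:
v(K, J) = 2*K
r = -12473969/4891740 (r = 6851/(-2660) + (2*94)/7356 = 6851*(-1/2660) + 188*(1/7356) = -6851/2660 + 47/1839 = -12473969/4891740 ≈ -2.5500)
√(-4727 + (-11341 + r)) = √(-4727 + (-11341 - 12473969/4891740)) = √(-4727 - 55489697309/4891740) = √(-78612952289/4891740) = I*√96138530807548215/2445870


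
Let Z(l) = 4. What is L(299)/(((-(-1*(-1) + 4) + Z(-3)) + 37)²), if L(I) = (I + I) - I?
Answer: 299/1296 ≈ 0.23071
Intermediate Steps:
L(I) = I (L(I) = 2*I - I = I)
L(299)/(((-(-1*(-1) + 4) + Z(-3)) + 37)²) = 299/(((-(-1*(-1) + 4) + 4) + 37)²) = 299/(((-(1 + 4) + 4) + 37)²) = 299/(((-1*5 + 4) + 37)²) = 299/(((-5 + 4) + 37)²) = 299/((-1 + 37)²) = 299/(36²) = 299/1296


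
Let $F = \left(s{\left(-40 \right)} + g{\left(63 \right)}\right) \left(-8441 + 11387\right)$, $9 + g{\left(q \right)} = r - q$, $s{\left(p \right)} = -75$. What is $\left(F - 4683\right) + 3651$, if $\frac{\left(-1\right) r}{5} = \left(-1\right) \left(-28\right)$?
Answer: $-846534$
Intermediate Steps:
$r = -140$ ($r = - 5 \left(\left(-1\right) \left(-28\right)\right) = \left(-5\right) 28 = -140$)
$g{\left(q \right)} = -149 - q$ ($g{\left(q \right)} = -9 - \left(140 + q\right) = -149 - q$)
$F = -845502$ ($F = \left(-75 - 212\right) \left(-8441 + 11387\right) = \left(-75 - 212\right) 2946 = \left(-287\right) 2946 = -845502$)
$\left(F - 4683\right) + 3651 = \left(-845502 - 4683\right) + 3651 = -850185 + 3651 = -846534$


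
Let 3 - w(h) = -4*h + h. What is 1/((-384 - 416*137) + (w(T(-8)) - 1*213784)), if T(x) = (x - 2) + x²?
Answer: -1/270995 ≈ -3.6901e-6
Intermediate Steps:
T(x) = -2 + x + x² (T(x) = (-2 + x) + x² = -2 + x + x²)
w(h) = 3 + 3*h (w(h) = 3 - (-4*h + h) = 3 - (-3)*h = 3 + 3*h)
1/((-384 - 416*137) + (w(T(-8)) - 1*213784)) = 1/((-384 - 416*137) + ((3 + 3*(-2 - 8 + (-8)²)) - 1*213784)) = 1/((-384 - 56992) + ((3 + 3*(-2 - 8 + 64)) - 213784)) = 1/(-57376 + ((3 + 3*54) - 213784)) = 1/(-57376 + ((3 + 162) - 213784)) = 1/(-57376 + (165 - 213784)) = 1/(-57376 - 213619) = 1/(-270995) = -1/270995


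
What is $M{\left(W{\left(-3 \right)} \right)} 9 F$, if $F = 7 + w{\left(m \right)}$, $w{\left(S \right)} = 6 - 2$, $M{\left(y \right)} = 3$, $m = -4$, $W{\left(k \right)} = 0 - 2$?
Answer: $297$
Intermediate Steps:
$W{\left(k \right)} = -2$ ($W{\left(k \right)} = 0 - 2 = -2$)
$w{\left(S \right)} = 4$ ($w{\left(S \right)} = 6 - 2 = 4$)
$F = 11$ ($F = 7 + 4 = 11$)
$M{\left(W{\left(-3 \right)} \right)} 9 F = 3 \cdot 9 \cdot 11 = 27 \cdot 11 = 297$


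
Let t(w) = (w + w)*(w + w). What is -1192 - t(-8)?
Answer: -1448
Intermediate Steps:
t(w) = 4*w² (t(w) = (2*w)*(2*w) = 4*w²)
-1192 - t(-8) = -1192 - 4*(-8)² = -1192 - 4*64 = -1192 - 1*256 = -1192 - 256 = -1448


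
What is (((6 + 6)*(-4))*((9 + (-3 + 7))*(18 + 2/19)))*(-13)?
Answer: 2790528/19 ≈ 1.4687e+5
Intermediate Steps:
(((6 + 6)*(-4))*((9 + (-3 + 7))*(18 + 2/19)))*(-13) = ((12*(-4))*((9 + 4)*(18 + 2*(1/19))))*(-13) = -624*(18 + 2/19)*(-13) = -624*344/19*(-13) = -48*4472/19*(-13) = -214656/19*(-13) = 2790528/19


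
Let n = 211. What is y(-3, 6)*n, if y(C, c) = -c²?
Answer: -7596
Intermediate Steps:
y(-3, 6)*n = -1*6²*211 = -1*36*211 = -36*211 = -7596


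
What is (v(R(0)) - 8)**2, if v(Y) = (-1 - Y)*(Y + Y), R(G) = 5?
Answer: 4624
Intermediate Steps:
v(Y) = 2*Y*(-1 - Y) (v(Y) = (-1 - Y)*(2*Y) = 2*Y*(-1 - Y))
(v(R(0)) - 8)**2 = (-2*5*(1 + 5) - 8)**2 = (-2*5*6 - 8)**2 = (-60 - 8)**2 = (-68)**2 = 4624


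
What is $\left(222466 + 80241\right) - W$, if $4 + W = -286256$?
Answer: $588967$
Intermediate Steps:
$W = -286260$ ($W = -4 - 286256 = -286260$)
$\left(222466 + 80241\right) - W = \left(222466 + 80241\right) - -286260 = 302707 + 286260 = 588967$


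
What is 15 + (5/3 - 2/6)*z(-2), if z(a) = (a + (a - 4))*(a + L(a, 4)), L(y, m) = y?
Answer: 173/3 ≈ 57.667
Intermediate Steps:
z(a) = 2*a*(-4 + 2*a) (z(a) = (a + (a - 4))*(a + a) = (a + (-4 + a))*(2*a) = (-4 + 2*a)*(2*a) = 2*a*(-4 + 2*a))
15 + (5/3 - 2/6)*z(-2) = 15 + (5/3 - 2/6)*(4*(-2)*(-2 - 2)) = 15 + (5*(⅓) - 2*⅙)*(4*(-2)*(-4)) = 15 + (5/3 - ⅓)*32 = 15 + (4/3)*32 = 15 + 128/3 = 173/3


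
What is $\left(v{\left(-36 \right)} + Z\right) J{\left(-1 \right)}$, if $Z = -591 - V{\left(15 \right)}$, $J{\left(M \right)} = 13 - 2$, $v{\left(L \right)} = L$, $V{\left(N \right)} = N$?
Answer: $-7062$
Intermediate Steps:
$J{\left(M \right)} = 11$ ($J{\left(M \right)} = 13 - 2 = 11$)
$Z = -606$ ($Z = -591 - 15 = -606$)
$\left(v{\left(-36 \right)} + Z\right) J{\left(-1 \right)} = \left(-36 - 606\right) 11 = \left(-642\right) 11 = -7062$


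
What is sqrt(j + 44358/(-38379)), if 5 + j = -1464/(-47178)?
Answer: I*sqrt(61974096973056939)/100591359 ≈ 2.4748*I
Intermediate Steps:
j = -39071/7863 (j = -5 - 1464/(-47178) = -5 - 1464*(-1/47178) = -5 + 244/7863 = -39071/7863 ≈ -4.9690)
sqrt(j + 44358/(-38379)) = sqrt(-39071/7863 + 44358/(-38379)) = sqrt(-39071/7863 + 44358*(-1/38379)) = sqrt(-39071/7863 - 14786/12793) = sqrt(-616097621/100591359) = I*sqrt(61974096973056939)/100591359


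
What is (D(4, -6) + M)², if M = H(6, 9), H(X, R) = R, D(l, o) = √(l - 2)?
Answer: (9 + √2)² ≈ 108.46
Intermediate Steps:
D(l, o) = √(-2 + l)
M = 9
(D(4, -6) + M)² = (√(-2 + 4) + 9)² = (√2 + 9)² = (9 + √2)²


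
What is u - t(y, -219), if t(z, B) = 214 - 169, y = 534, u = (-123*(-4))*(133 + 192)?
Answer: 159855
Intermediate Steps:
u = 159900 (u = 492*325 = 159900)
t(z, B) = 45
u - t(y, -219) = 159900 - 1*45 = 159900 - 45 = 159855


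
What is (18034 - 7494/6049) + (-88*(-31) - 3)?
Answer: 125563697/6049 ≈ 20758.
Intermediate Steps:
(18034 - 7494/6049) + (-88*(-31) - 3) = (18034 - 7494*1/6049) + (2728 - 3) = (18034 - 7494/6049) + 2725 = 109080172/6049 + 2725 = 125563697/6049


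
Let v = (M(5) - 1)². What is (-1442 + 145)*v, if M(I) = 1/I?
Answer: -20752/25 ≈ -830.08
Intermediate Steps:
M(I) = 1/I
v = 16/25 (v = (1/5 - 1)² = (⅕ - 1)² = (-⅘)² = 16/25 ≈ 0.64000)
(-1442 + 145)*v = (-1442 + 145)*(16/25) = -1297*16/25 = -20752/25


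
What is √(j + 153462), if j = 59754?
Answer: 4*√13326 ≈ 461.75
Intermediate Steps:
√(j + 153462) = √(59754 + 153462) = √213216 = 4*√13326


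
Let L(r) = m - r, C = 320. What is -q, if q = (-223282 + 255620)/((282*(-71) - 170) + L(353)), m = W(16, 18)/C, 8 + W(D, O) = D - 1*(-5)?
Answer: 10348160/6574387 ≈ 1.5740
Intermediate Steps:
W(D, O) = -3 + D (W(D, O) = -8 + (D - 1*(-5)) = -8 + (D + 5) = -8 + (5 + D) = -3 + D)
m = 13/320 (m = (-3 + 16)/320 = 13*(1/320) = 13/320 ≈ 0.040625)
L(r) = 13/320 - r
q = -10348160/6574387 (q = (-223282 + 255620)/((282*(-71) - 170) + (13/320 - 1*353)) = 32338/((-20022 - 170) + (13/320 - 353)) = 32338/(-20192 - 112947/320) = 32338/(-6574387/320) = 32338*(-320/6574387) = -10348160/6574387 ≈ -1.5740)
-q = -1*(-10348160/6574387) = 10348160/6574387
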